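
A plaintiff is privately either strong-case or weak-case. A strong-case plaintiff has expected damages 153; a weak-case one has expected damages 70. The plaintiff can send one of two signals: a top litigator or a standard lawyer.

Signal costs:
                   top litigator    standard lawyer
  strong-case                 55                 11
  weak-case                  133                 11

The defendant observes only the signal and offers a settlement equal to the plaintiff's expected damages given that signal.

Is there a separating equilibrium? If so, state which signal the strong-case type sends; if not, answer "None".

Try strong-case → top litigator, weak-case → standard lawyer:
  Under separation the defendant infers type exactly: top litigator → strong-case (pays 153), standard lawyer → weak-case (pays 70).
  Strong-case: top litigator gives 153 − 55 = 98; standard lawyer gives 70 − 11 = 59. No deviation. ✓
  Weak-case: standard lawyer gives 70 − 11 = 59; top litigator gives 153 − 133 = 20. No deviation. ✓
Both hold — the strong-case type sends top litigator.

top litigator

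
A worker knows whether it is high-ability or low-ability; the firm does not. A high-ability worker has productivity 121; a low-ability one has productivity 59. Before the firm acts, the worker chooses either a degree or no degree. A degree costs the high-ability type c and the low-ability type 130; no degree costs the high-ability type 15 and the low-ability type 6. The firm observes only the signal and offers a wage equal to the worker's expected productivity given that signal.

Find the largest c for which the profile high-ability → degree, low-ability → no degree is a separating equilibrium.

Under separation: degree → high-ability (pays 121); no degree → low-ability (pays 59).
Low-ability: 59 − 6 = 53 ≥ 121 − 130 = -9. Holds regardless of c. ✓
High-ability: 121 − c ≥ 59 − 15, so c ≤ 121 − 44 = 77.

77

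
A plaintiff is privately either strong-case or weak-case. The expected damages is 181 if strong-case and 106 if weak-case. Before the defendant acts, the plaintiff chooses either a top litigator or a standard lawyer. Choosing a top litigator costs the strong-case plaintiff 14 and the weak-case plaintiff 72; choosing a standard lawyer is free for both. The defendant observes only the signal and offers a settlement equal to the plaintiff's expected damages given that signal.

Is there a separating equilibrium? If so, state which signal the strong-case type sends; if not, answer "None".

None

Try strong-case → top litigator, weak-case → standard lawyer:
  If types separate, top litigator earns payment 181 and standard lawyer earns 106.
  Strong-case: top litigator gives 181 − 14 = 167; standard lawyer gives 106 − 0 = 106. No deviation. ✓
  Weak-case: standard lawyer gives 106 − 0 = 106; top litigator gives 181 − 72 = 109. Would deviate. ✗
Try strong-case → standard lawyer, weak-case → top litigator:
  If types separate, standard lawyer earns payment 181 and top litigator earns 106.
  Strong-case: standard lawyer gives 181 − 0 = 181; top litigator gives 106 − 14 = 92. No deviation. ✓
  Weak-case: top litigator gives 106 − 72 = 34; standard lawyer gives 181 − 0 = 181. Would deviate. ✗
Neither assignment is incentive-compatible.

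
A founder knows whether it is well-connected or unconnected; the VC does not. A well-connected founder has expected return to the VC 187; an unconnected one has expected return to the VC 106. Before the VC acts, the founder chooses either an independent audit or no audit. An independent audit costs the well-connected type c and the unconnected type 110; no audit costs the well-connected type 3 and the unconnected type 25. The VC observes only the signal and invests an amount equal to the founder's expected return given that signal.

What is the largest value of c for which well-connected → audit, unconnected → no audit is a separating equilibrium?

Under separation: audit → well-connected (pays 187); no audit → unconnected (pays 106).
Unconnected: 106 − 25 = 81 ≥ 187 − 110 = 77. Holds regardless of c. ✓
Well-connected: 187 − c ≥ 106 − 3, so c ≤ 187 − 103 = 84.

84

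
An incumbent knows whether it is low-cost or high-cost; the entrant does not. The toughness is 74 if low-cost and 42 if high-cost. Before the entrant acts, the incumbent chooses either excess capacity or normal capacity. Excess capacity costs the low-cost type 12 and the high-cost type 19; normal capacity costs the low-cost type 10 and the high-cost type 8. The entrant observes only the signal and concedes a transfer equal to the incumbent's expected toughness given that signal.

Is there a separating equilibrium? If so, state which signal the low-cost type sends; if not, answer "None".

None

Try low-cost → excess capacity, high-cost → normal capacity:
  If types separate, excess capacity earns payment 74 and normal capacity earns 42.
  Low-cost: excess capacity gives 74 − 12 = 62; normal capacity gives 42 − 10 = 32. No deviation. ✓
  High-cost: normal capacity gives 42 − 8 = 34; excess capacity gives 74 − 19 = 55. Would deviate. ✗
Try low-cost → normal capacity, high-cost → excess capacity:
  If types separate, normal capacity earns payment 74 and excess capacity earns 42.
  Low-cost: normal capacity gives 74 − 10 = 64; excess capacity gives 42 − 12 = 30. No deviation. ✓
  High-cost: excess capacity gives 42 − 19 = 23; normal capacity gives 74 − 8 = 66. Would deviate. ✗
Neither assignment is incentive-compatible.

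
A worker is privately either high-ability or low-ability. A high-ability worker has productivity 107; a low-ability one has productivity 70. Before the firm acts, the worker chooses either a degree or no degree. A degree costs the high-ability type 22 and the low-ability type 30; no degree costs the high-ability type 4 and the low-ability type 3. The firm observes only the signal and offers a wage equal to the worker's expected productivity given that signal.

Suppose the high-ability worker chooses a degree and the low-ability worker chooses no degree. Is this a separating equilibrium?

If types separate, degree earns payment 107 and no degree earns 70.
High-ability: degree gives 107 − 22 = 85; no degree gives 70 − 4 = 66. No deviation. ✓
Low-ability: no degree gives 70 − 3 = 67; degree gives 107 − 30 = 77. Would deviate. ✗

No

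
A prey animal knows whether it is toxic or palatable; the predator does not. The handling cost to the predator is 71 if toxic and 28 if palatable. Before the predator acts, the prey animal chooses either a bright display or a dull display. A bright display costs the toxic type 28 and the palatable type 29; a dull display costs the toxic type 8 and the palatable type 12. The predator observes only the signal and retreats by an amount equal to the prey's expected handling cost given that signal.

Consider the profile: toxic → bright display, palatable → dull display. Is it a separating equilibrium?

No

Under separation the predator infers type exactly: bright display → toxic (pays 71), dull display → palatable (pays 28).
Toxic: bright display gives 71 − 28 = 43; dull display gives 28 − 8 = 20. No deviation. ✓
Palatable: dull display gives 28 − 12 = 16; bright display gives 71 − 29 = 42. Would deviate. ✗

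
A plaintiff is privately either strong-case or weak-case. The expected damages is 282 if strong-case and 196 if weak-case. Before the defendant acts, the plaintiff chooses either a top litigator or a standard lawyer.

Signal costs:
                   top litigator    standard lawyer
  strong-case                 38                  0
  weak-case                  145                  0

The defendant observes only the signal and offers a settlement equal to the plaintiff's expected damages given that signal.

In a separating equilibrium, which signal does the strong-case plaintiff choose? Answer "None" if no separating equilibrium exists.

Try strong-case → top litigator, weak-case → standard lawyer:
  If types separate, top litigator earns payment 282 and standard lawyer earns 196.
  Strong-case: top litigator gives 282 − 38 = 244; standard lawyer gives 196 − 0 = 196. No deviation. ✓
  Weak-case: standard lawyer gives 196 − 0 = 196; top litigator gives 282 − 145 = 137. No deviation. ✓
Both hold — the strong-case type sends top litigator.

top litigator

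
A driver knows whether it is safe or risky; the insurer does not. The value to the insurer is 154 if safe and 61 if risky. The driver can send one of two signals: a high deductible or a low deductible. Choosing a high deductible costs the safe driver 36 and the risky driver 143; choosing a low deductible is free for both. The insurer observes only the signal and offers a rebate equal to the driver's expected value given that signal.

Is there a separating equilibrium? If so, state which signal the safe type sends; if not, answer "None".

high deductible

Try safe → high deductible, risky → low deductible:
  Under separation the insurer infers type exactly: high deductible → safe (pays 154), low deductible → risky (pays 61).
  Safe: high deductible gives 154 − 36 = 118; low deductible gives 61 − 0 = 61. No deviation. ✓
  Risky: low deductible gives 61 − 0 = 61; high deductible gives 154 − 143 = 11. No deviation. ✓
Both hold — the safe type sends high deductible.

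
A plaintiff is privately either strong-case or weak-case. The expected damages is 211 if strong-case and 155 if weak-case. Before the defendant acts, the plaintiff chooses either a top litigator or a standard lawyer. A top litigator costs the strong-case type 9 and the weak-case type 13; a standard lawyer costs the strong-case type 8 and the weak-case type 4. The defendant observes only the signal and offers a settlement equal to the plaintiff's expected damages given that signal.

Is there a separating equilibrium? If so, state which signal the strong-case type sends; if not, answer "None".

Try strong-case → top litigator, weak-case → standard lawyer:
  If types separate, top litigator earns payment 211 and standard lawyer earns 155.
  Strong-case: top litigator gives 211 − 9 = 202; standard lawyer gives 155 − 8 = 147. No deviation. ✓
  Weak-case: standard lawyer gives 155 − 4 = 151; top litigator gives 211 − 13 = 198. Would deviate. ✗
Try strong-case → standard lawyer, weak-case → top litigator:
  If types separate, standard lawyer earns payment 211 and top litigator earns 155.
  Strong-case: standard lawyer gives 211 − 8 = 203; top litigator gives 155 − 9 = 146. No deviation. ✓
  Weak-case: top litigator gives 155 − 13 = 142; standard lawyer gives 211 − 4 = 207. Would deviate. ✗
Neither assignment is incentive-compatible.

None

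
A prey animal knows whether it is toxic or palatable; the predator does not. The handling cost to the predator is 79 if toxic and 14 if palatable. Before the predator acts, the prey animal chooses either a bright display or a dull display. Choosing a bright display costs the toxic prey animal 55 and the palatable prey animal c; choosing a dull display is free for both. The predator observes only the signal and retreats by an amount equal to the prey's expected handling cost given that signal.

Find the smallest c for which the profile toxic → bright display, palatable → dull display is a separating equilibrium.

65

Under separation: bright display → toxic (pays 79); dull display → palatable (pays 14).
Toxic: 79 − 55 = 24 ≥ 14 − 0 = 14. Holds regardless of c. ✓
Palatable: 14 − 0 ≥ 79 − c, so c ≥ 79 − 14 = 65.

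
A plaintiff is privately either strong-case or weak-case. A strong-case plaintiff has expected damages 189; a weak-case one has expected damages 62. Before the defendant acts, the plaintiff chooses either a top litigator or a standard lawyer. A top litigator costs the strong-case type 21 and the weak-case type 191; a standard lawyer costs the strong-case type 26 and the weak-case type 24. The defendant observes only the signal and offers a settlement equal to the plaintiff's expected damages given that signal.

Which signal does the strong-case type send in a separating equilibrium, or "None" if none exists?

Try strong-case → top litigator, weak-case → standard lawyer:
  Under separation the defendant infers type exactly: top litigator → strong-case (pays 189), standard lawyer → weak-case (pays 62).
  Strong-case: top litigator gives 189 − 21 = 168; standard lawyer gives 62 − 26 = 36. No deviation. ✓
  Weak-case: standard lawyer gives 62 − 24 = 38; top litigator gives 189 − 191 = -2. No deviation. ✓
Both hold — the strong-case type sends top litigator.

top litigator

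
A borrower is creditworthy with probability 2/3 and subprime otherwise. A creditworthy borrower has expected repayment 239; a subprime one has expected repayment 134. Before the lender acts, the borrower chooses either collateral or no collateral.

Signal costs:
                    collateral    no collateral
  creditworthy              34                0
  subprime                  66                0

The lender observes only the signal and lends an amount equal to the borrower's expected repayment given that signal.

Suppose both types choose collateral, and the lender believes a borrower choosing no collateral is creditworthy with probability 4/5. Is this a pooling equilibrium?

At the pooled signal (collateral) the lender holds the prior 2/3 and pays 2/3·239 + 1/3·134 = 204. Off-path (no collateral) belief 4/5 gives 4/5·239 + 1/5·134 = 218.
Creditworthy: collateral gives 204 − 34 = 170; no collateral gives 218 − 0 = 218. Deviates. ✗
Subprime: collateral gives 204 − 66 = 138; no collateral gives 218 − 0 = 218. Deviates. ✗

No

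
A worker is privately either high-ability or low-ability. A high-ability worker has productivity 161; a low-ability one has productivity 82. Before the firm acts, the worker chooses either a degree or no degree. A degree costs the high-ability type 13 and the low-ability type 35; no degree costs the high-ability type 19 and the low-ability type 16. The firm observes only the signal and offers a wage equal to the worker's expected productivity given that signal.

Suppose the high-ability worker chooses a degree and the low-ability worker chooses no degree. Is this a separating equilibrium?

Under separation the firm infers type exactly: degree → high-ability (pays 161), no degree → low-ability (pays 82).
High-ability: degree gives 161 − 13 = 148; no degree gives 82 − 19 = 63. No deviation. ✓
Low-ability: no degree gives 82 − 16 = 66; degree gives 161 − 35 = 126. Would deviate. ✗

No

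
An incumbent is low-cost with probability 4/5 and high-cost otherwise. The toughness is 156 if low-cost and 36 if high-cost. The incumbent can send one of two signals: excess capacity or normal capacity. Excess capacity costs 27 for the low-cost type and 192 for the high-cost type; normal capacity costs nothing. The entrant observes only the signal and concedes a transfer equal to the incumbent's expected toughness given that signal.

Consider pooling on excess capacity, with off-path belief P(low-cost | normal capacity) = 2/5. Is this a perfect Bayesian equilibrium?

At the pooled signal (excess capacity) the entrant holds the prior 4/5 and pays 4/5·156 + 1/5·36 = 132. Off-path (normal capacity) belief 2/5 gives 2/5·156 + 3/5·36 = 84.
Low-cost: excess capacity gives 132 − 27 = 105; normal capacity gives 84 − 0 = 84. Stays. ✓
High-cost: excess capacity gives 132 − 192 = -60; normal capacity gives 84 − 0 = 84. Deviates. ✗

No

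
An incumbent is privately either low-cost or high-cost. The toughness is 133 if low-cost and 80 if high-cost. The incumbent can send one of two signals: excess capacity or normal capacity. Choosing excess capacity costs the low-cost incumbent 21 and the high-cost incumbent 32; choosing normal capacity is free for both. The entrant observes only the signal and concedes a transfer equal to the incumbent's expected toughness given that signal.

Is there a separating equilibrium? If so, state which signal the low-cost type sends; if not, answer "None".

None

Try low-cost → excess capacity, high-cost → normal capacity:
  If types separate, excess capacity earns payment 133 and normal capacity earns 80.
  Low-cost: excess capacity gives 133 − 21 = 112; normal capacity gives 80 − 0 = 80. No deviation. ✓
  High-cost: normal capacity gives 80 − 0 = 80; excess capacity gives 133 − 32 = 101. Would deviate. ✗
Try low-cost → normal capacity, high-cost → excess capacity:
  If types separate, normal capacity earns payment 133 and excess capacity earns 80.
  Low-cost: normal capacity gives 133 − 0 = 133; excess capacity gives 80 − 21 = 59. No deviation. ✓
  High-cost: excess capacity gives 80 − 32 = 48; normal capacity gives 133 − 0 = 133. Would deviate. ✗
Neither assignment is incentive-compatible.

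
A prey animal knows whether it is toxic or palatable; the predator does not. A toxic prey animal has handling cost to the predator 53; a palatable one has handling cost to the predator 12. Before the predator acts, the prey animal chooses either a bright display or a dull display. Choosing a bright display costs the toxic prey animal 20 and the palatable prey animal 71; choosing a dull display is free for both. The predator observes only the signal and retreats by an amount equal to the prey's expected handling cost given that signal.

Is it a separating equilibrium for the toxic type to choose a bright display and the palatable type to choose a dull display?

If types separate, bright display earns payment 53 and dull display earns 12.
Toxic: bright display gives 53 − 20 = 33; dull display gives 12 − 0 = 12. No deviation. ✓
Palatable: dull display gives 12 − 0 = 12; bright display gives 53 − 71 = -18. No deviation. ✓
Neither type gains from mimicking the other.

Yes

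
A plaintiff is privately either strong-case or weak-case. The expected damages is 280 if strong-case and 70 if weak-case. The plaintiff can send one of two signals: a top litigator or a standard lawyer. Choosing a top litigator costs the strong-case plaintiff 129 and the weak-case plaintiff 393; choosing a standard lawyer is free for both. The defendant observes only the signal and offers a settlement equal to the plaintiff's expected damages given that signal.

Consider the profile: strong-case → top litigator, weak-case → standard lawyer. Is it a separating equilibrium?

Under separation the defendant infers type exactly: top litigator → strong-case (pays 280), standard lawyer → weak-case (pays 70).
Strong-case: top litigator gives 280 − 129 = 151; standard lawyer gives 70 − 0 = 70. No deviation. ✓
Weak-case: standard lawyer gives 70 − 0 = 70; top litigator gives 280 − 393 = -113. No deviation. ✓
Both incentive constraints hold.

Yes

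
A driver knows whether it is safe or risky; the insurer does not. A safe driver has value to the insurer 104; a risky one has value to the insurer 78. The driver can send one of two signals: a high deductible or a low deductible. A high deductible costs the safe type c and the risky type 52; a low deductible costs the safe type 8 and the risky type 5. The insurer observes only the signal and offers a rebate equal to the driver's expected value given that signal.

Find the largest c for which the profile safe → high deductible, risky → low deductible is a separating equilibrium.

Under separation: high deductible → safe (pays 104); low deductible → risky (pays 78).
Risky: 78 − 5 = 73 ≥ 104 − 52 = 52. Holds regardless of c. ✓
Safe: 104 − c ≥ 78 − 8, so c ≤ 104 − 70 = 34.

34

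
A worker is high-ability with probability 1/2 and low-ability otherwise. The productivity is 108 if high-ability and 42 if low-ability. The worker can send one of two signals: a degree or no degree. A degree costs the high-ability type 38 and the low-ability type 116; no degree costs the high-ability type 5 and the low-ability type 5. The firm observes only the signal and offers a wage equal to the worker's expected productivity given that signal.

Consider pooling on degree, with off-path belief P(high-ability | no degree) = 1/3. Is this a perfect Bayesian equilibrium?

On the equilibrium path (degree) the firm holds the prior 1/2 and pays 1/2·108 + 1/2·42 = 75. Off-path (no degree) belief 1/3 gives 1/3·108 + 2/3·42 = 64.
High-ability: degree gives 75 − 38 = 37; no degree gives 64 − 5 = 59. Deviates. ✗
Low-ability: degree gives 75 − 116 = -41; no degree gives 64 − 5 = 59. Deviates. ✗

No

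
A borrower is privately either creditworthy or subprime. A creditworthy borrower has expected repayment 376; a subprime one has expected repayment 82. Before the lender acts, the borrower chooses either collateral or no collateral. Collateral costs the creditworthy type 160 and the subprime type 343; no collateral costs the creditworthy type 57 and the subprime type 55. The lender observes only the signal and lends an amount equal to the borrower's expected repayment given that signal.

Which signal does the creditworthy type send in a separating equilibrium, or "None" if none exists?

Try creditworthy → collateral, subprime → no collateral:
  If types separate, collateral earns payment 376 and no collateral earns 82.
  Creditworthy: collateral gives 376 − 160 = 216; no collateral gives 82 − 57 = 25. No deviation. ✓
  Subprime: no collateral gives 82 − 55 = 27; collateral gives 376 − 343 = 33. Would deviate. ✗
Try creditworthy → no collateral, subprime → collateral:
  If types separate, no collateral earns payment 376 and collateral earns 82.
  Creditworthy: no collateral gives 376 − 57 = 319; collateral gives 82 − 160 = -78. No deviation. ✓
  Subprime: collateral gives 82 − 343 = -261; no collateral gives 376 − 55 = 321. Would deviate. ✗
Neither assignment is incentive-compatible.

None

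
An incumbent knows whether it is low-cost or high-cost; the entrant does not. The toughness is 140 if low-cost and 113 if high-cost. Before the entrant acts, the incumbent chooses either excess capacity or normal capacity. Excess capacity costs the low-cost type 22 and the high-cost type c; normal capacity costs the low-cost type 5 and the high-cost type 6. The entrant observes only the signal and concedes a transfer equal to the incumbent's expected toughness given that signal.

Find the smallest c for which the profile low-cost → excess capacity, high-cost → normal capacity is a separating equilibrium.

Under separation: excess capacity → low-cost (pays 140); normal capacity → high-cost (pays 113).
Low-cost: 140 − 22 = 118 ≥ 113 − 5 = 108. Holds regardless of c. ✓
High-cost: 113 − 6 ≥ 140 − c, so c ≥ 140 − 107 = 33.

33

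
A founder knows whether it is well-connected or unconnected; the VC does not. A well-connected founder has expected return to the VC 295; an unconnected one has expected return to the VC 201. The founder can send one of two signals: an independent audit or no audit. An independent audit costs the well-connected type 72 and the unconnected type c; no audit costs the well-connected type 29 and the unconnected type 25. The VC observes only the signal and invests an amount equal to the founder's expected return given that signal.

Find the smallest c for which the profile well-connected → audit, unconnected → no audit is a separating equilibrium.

119

Under separation: audit → well-connected (pays 295); no audit → unconnected (pays 201).
Well-connected: 295 − 72 = 223 ≥ 201 − 29 = 172. Holds regardless of c. ✓
Unconnected: 201 − 25 ≥ 295 − c, so c ≥ 295 − 176 = 119.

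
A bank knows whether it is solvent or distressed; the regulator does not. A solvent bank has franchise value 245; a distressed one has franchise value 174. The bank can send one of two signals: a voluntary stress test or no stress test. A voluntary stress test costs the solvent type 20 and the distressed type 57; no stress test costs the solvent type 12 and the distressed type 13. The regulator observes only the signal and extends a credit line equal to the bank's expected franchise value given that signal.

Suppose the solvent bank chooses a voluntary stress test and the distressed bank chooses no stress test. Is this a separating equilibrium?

No

If types separate, stress test earns payment 245 and no stress test earns 174.
Solvent: stress test gives 245 − 20 = 225; no stress test gives 174 − 12 = 162. No deviation. ✓
Distressed: no stress test gives 174 − 13 = 161; stress test gives 245 − 57 = 188. Would deviate. ✗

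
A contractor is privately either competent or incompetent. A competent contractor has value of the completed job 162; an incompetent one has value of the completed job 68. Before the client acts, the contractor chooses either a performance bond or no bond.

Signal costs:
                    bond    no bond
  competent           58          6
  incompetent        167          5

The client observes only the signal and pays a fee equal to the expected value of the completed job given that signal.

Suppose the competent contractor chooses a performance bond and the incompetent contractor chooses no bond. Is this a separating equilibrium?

If types separate, bond earns payment 162 and no bond earns 68.
Competent: bond gives 162 − 58 = 104; no bond gives 68 − 6 = 62. No deviation. ✓
Incompetent: no bond gives 68 − 5 = 63; bond gives 162 − 167 = -5. No deviation. ✓
Both incentive constraints hold.

Yes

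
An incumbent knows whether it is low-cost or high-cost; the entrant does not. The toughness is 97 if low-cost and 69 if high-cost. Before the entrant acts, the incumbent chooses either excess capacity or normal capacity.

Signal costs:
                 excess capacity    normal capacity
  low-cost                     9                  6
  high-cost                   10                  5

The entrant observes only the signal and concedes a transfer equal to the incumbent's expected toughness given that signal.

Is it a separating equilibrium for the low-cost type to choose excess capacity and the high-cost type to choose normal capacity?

Under separation the entrant infers type exactly: excess capacity → low-cost (pays 97), normal capacity → high-cost (pays 69).
Low-cost: excess capacity gives 97 − 9 = 88; normal capacity gives 69 − 6 = 63. No deviation. ✓
High-cost: normal capacity gives 69 − 5 = 64; excess capacity gives 97 − 10 = 87. Would deviate. ✗

No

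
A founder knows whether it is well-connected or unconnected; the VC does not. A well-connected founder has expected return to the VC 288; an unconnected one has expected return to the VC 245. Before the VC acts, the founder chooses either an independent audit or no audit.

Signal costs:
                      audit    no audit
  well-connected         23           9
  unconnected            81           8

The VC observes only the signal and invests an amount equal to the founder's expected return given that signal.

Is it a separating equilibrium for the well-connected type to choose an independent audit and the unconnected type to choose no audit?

Yes

If types separate, audit earns payment 288 and no audit earns 245.
Well-connected: audit gives 288 − 23 = 265; no audit gives 245 − 9 = 236. No deviation. ✓
Unconnected: no audit gives 245 − 8 = 237; audit gives 288 − 81 = 207. No deviation. ✓
Both incentive constraints hold.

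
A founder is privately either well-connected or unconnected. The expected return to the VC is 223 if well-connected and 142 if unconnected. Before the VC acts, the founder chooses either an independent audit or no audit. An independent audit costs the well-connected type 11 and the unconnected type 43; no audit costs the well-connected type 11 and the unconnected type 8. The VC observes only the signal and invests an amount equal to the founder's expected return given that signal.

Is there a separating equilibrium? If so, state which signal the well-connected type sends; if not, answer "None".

None

Try well-connected → audit, unconnected → no audit:
  If types separate, audit earns payment 223 and no audit earns 142.
  Well-connected: audit gives 223 − 11 = 212; no audit gives 142 − 11 = 131. No deviation. ✓
  Unconnected: no audit gives 142 − 8 = 134; audit gives 223 − 43 = 180. Would deviate. ✗
Try well-connected → no audit, unconnected → audit:
  If types separate, no audit earns payment 223 and audit earns 142.
  Well-connected: no audit gives 223 − 11 = 212; audit gives 142 − 11 = 131. No deviation. ✓
  Unconnected: audit gives 142 − 43 = 99; no audit gives 223 − 8 = 215. Would deviate. ✗
Neither assignment is incentive-compatible.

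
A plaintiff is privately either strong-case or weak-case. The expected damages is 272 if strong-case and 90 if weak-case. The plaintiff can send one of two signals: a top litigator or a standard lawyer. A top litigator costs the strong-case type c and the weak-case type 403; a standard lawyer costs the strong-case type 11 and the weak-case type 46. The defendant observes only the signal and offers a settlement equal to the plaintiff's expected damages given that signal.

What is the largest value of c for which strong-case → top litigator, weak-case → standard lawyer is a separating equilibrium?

Under separation: top litigator → strong-case (pays 272); standard lawyer → weak-case (pays 90).
Weak-case: 90 − 46 = 44 ≥ 272 − 403 = -131. Holds regardless of c. ✓
Strong-case: 272 − c ≥ 90 − 11, so c ≤ 272 − 79 = 193.

193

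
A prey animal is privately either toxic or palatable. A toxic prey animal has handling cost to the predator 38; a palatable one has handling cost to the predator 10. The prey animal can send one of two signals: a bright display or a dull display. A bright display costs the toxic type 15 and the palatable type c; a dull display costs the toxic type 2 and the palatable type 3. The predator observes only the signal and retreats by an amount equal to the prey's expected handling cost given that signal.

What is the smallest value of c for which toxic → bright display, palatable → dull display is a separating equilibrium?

31

Under separation: bright display → toxic (pays 38); dull display → palatable (pays 10).
Toxic: 38 − 15 = 23 ≥ 10 − 2 = 8. Holds regardless of c. ✓
Palatable: 10 − 3 ≥ 38 − c, so c ≥ 38 − 7 = 31.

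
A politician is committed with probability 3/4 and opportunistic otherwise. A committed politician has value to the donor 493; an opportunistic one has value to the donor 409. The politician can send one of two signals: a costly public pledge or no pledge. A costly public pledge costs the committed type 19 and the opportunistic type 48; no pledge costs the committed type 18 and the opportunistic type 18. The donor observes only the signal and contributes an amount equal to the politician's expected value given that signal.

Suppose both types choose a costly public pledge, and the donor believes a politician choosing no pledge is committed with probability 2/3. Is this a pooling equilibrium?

At the pooled signal (pledge) the donor holds the prior 3/4 and pays 3/4·493 + 1/4·409 = 472. Off-path (no pledge) belief 2/3 gives 2/3·493 + 1/3·409 = 465.
Committed: pledge gives 472 − 19 = 453; no pledge gives 465 − 18 = 447. Stays. ✓
Opportunistic: pledge gives 472 − 48 = 424; no pledge gives 465 − 18 = 447. Deviates. ✗

No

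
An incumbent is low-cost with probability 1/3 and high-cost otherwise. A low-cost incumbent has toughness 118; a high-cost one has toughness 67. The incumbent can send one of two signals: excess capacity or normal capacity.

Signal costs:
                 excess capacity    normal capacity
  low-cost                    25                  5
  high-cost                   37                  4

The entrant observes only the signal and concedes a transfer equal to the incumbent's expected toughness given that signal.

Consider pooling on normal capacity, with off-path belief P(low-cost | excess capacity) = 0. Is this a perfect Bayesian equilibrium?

Yes

At the pooled signal (normal capacity) the entrant holds the prior 1/3 and pays 1/3·118 + 2/3·67 = 84. Off-path (excess capacity) belief 0 gives 0·118 + 1·67 = 67.
Low-cost: normal capacity gives 84 − 5 = 79; excess capacity gives 67 − 25 = 42. Stays. ✓
High-cost: normal capacity gives 84 − 4 = 80; excess capacity gives 67 − 37 = 30. Stays. ✓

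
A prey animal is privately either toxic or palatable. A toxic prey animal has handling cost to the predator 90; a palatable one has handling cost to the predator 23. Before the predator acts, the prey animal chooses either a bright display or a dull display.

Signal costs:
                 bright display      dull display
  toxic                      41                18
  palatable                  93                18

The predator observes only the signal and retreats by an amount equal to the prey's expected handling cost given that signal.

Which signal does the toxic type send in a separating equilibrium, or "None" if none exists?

Try toxic → bright display, palatable → dull display:
  Under separation the predator infers type exactly: bright display → toxic (pays 90), dull display → palatable (pays 23).
  Toxic: bright display gives 90 − 41 = 49; dull display gives 23 − 18 = 5. No deviation. ✓
  Palatable: dull display gives 23 − 18 = 5; bright display gives 90 − 93 = -3. No deviation. ✓
Both hold — the toxic type sends bright display.

bright display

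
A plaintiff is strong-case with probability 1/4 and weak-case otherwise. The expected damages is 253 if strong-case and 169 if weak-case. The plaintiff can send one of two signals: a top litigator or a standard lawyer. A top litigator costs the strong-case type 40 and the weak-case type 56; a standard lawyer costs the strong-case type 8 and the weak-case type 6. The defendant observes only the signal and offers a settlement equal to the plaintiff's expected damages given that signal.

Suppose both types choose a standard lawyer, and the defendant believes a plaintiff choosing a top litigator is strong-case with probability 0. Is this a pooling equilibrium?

At the pooled signal (standard lawyer) the defendant holds the prior 1/4 and pays 1/4·253 + 3/4·169 = 190. Off-path (top litigator) belief 0 gives 0·253 + 1·169 = 169.
Strong-case: standard lawyer gives 190 − 8 = 182; top litigator gives 169 − 40 = 129. Stays. ✓
Weak-case: standard lawyer gives 190 − 6 = 184; top litigator gives 169 − 56 = 113. Stays. ✓

Yes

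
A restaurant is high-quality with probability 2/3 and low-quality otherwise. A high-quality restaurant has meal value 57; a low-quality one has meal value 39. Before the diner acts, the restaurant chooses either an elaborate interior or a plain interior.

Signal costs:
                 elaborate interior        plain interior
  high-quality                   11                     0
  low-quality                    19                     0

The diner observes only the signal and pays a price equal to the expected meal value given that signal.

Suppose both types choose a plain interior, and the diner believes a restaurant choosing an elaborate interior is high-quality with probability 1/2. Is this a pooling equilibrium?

Yes

At the pooled signal (plain interior) the diner holds the prior 2/3 and pays 2/3·57 + 1/3·39 = 51. Off-path (elaborate interior) belief 1/2 gives 1/2·57 + 1/2·39 = 48.
High-quality: plain interior gives 51 − 0 = 51; elaborate interior gives 48 − 11 = 37. Stays. ✓
Low-quality: plain interior gives 51 − 0 = 51; elaborate interior gives 48 − 19 = 29. Stays. ✓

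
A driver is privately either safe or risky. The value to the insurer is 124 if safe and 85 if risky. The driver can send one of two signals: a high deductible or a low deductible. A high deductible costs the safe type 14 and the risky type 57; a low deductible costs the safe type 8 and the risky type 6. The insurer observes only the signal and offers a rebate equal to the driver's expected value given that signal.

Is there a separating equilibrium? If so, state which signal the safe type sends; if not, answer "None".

Try safe → high deductible, risky → low deductible:
  If types separate, high deductible earns payment 124 and low deductible earns 85.
  Safe: high deductible gives 124 − 14 = 110; low deductible gives 85 − 8 = 77. No deviation. ✓
  Risky: low deductible gives 85 − 6 = 79; high deductible gives 124 − 57 = 67. No deviation. ✓
Both hold — the safe type sends high deductible.

high deductible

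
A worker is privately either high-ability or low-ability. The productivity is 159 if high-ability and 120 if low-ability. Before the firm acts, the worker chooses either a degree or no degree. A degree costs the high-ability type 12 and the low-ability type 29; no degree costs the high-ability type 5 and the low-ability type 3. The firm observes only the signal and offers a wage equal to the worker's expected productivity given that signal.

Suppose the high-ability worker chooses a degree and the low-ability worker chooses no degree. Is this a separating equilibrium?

No

If types separate, degree earns payment 159 and no degree earns 120.
High-ability: degree gives 159 − 12 = 147; no degree gives 120 − 5 = 115. No deviation. ✓
Low-ability: no degree gives 120 − 3 = 117; degree gives 159 − 29 = 130. Would deviate. ✗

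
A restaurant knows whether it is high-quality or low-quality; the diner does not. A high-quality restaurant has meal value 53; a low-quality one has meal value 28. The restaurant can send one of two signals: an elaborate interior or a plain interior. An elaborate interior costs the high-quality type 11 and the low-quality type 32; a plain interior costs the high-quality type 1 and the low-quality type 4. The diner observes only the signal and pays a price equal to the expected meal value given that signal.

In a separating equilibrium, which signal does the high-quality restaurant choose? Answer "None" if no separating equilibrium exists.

elaborate interior

Try high-quality → elaborate interior, low-quality → plain interior:
  If types separate, elaborate interior earns payment 53 and plain interior earns 28.
  High-quality: elaborate interior gives 53 − 11 = 42; plain interior gives 28 − 1 = 27. No deviation. ✓
  Low-quality: plain interior gives 28 − 4 = 24; elaborate interior gives 53 − 32 = 21. No deviation. ✓
Both hold — the high-quality type sends elaborate interior.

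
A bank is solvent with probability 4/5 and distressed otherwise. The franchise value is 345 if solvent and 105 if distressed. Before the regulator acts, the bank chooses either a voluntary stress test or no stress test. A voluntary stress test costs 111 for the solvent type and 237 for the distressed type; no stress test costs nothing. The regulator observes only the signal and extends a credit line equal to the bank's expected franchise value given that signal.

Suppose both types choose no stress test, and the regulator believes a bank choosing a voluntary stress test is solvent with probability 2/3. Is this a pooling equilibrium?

At the pooled signal (no stress test) the regulator holds the prior 4/5 and pays 4/5·345 + 1/5·105 = 297. Off-path (stress test) belief 2/3 gives 2/3·345 + 1/3·105 = 265.
Solvent: no stress test gives 297 − 0 = 297; stress test gives 265 − 111 = 154. Stays. ✓
Distressed: no stress test gives 297 − 0 = 297; stress test gives 265 − 237 = 28. Stays. ✓

Yes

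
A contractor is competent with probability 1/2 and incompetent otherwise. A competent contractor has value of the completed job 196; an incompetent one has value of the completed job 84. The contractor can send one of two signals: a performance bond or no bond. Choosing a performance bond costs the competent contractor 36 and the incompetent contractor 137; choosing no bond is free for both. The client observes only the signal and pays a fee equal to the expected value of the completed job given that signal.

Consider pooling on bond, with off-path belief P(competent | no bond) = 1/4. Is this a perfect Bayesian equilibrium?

At the pooled signal (bond) the client holds the prior 1/2 and pays 1/2·196 + 1/2·84 = 140. Off-path (no bond) belief 1/4 gives 1/4·196 + 3/4·84 = 112.
Competent: bond gives 140 − 36 = 104; no bond gives 112 − 0 = 112. Deviates. ✗
Incompetent: bond gives 140 − 137 = 3; no bond gives 112 − 0 = 112. Deviates. ✗

No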